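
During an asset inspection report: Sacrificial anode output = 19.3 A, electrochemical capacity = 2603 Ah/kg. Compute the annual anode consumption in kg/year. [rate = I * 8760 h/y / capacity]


Annual consumption = current * hours per year / capacity
Rate = 19.3 * 8760 / 2603 = 65.0 kg/year

65.0 kg/year


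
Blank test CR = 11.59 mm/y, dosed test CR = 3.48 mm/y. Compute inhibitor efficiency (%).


Apply the inhibitor-efficiency definition: IE = (CR_blank − CR_inh)/CR_blank × 100
IE = (11.59 − 3.48) / 11.59 × 100
IE = 8.11 / 11.59 × 100 = 70.0 %

70.0 %


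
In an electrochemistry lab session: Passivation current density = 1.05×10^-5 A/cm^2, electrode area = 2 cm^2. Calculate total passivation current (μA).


I = i_pass * A, then convert A → μA (×10^6)
I = 1.05×10^-5 * 2 * 10^6 = 21.0 μA

21.0 μA


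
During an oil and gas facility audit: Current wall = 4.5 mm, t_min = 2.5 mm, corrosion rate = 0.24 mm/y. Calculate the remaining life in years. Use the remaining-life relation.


Apply the remaining-life relation: RL = (t_current − t_min) / CR
RL = (4.5 − 2.5) / 0.24 = 2.0 / 0.24 = 8.3 years

8.3 years


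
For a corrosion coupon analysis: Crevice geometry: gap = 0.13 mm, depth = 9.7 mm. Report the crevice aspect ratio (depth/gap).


Aspect ratio = depth / gap
Ratio = 9.7 / 0.13 = 74.6

74.6


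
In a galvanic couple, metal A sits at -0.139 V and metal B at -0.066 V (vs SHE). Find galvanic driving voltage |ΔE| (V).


Driving voltage is the absolute potential difference.
|ΔE| = |-0.139 − (-0.066)| = 0.073 V

0.073 V


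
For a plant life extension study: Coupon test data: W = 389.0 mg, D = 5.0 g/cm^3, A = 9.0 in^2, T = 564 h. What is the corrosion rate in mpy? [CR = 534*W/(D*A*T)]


Apply the mpy weight-loss relation: CR = 534 * W / (D * A * T)
Numerator: 534 * 389.0 = 207726.0
Denominator: 5.0 * 9.0 * 564 = 25380.0
CR = 207726.0 / 25380.0 = 8.18463 mpy

8.18463 mpy


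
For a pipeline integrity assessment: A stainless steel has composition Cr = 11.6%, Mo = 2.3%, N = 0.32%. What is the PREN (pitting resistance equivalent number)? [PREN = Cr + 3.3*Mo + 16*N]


Apply the PREN formula: PREN = Cr + 3.3*Mo + 16*N
PREN = 11.6 + 3.3*2.3 + 16*0.32
PREN = 11.6 + 7.59 + 5.12 = 24.31

24.31


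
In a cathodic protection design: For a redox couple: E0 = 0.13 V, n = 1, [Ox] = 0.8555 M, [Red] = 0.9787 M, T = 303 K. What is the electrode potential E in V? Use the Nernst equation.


Apply the Nernst equation: E = E0 + (RT/nF)*ln([Ox]/[Red])
Step 1: RT/nF = 8.314*303/(1*96485) = 0.02610916 V
Step 2: [Ox]/[Red] = 0.8555/0.9787 = 0.874119
Step 3: ln(0.874119) = -0.134539
Step 4: correction = 0.02610916 * -0.134539 = -0.0035 V
E = 0.13 + -0.0035 = 0.1265 V

0.1265 V


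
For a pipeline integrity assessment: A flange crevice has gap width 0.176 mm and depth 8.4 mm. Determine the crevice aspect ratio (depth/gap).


Aspect ratio = depth / gap
Ratio = 8.4 / 0.176 = 47.7

47.7


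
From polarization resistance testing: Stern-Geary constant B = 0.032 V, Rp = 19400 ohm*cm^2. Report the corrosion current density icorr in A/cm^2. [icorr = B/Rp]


Apply the Stern-Geary relation: icorr = B / Rp
icorr = 0.032 / 19400 = 1.649×10^-6 A/cm^2

1.649×10^-6 A/cm^2


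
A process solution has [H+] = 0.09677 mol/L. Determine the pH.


pH = −log10[H+]
pH = −log10(0.09677) = 1.01

1.01


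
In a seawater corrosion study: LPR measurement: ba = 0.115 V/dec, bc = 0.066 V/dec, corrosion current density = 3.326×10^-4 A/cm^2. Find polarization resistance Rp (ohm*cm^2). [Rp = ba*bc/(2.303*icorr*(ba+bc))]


Apply the Stern-Geary equation: Rp = ba*bc / (2.303*icorr*(ba+bc))
ba*bc = 0.115*0.066 = 0.00759
ba+bc = 0.181; 2.303*icorr*(ba+bc) = 2.303*3.326×10^-4*0.181 = 1.3864198×10^-4
Rp = 0.00759 / 1.3864198×10^-4 = 54.75 ohm*cm^2

54.75 ohm*cm^2


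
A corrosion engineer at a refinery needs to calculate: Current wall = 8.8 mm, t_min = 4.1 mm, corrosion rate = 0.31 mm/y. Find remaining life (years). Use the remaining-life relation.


Apply the remaining-life relation: RL = (t_current − t_min) / CR
RL = (8.8 − 4.1) / 0.31 = 4.7 / 0.31 = 15.2 years

15.2 years


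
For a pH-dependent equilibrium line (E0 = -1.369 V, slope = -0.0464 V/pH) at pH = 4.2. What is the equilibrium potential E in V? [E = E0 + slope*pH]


Apply the Pourbaix line equation: E = E0 + slope*pH
E = -1.369 + (-0.0464)*4.2 = -1.369 + (-0.19488) = -1.56388 V
Rounded to 3 decimal places: E = -1.564 V

-1.564 V


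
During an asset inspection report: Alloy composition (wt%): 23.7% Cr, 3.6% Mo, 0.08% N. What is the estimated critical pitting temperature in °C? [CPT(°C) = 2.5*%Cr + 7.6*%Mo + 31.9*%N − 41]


Apply the ASTM G48 empirical CPT estimate: CPT(°C) = 2.5*%Cr + 7.6*%Mo + 31.9*%N − 41
2.5*23.7 = 59.25; 7.6*3.6 = 27.36; 31.9*0.08 = 2.552
CPT = 59.25 + 27.36 + 2.552 − 41 = 48.162 °C
Rounded to 0.1 °C: CPT ≈ 48.2 °C

48.2 °C


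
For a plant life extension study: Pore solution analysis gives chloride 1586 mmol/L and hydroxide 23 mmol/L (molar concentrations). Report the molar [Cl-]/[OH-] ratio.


Threshold parameter = [Cl-] / [OH-] (molar basis; both in mmol/L, so units cancel)
Ratio = 1586 / 23 = 68.96

68.96


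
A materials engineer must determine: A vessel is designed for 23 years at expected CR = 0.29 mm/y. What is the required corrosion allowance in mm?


Corrosion allowance = CR × design life
CA = 0.29 * 23 = 6.67 mm

6.67 mm


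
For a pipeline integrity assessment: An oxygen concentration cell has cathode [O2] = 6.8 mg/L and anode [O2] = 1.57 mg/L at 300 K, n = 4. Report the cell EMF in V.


Apply the Nernst concentration-cell relation: E = (RT/nF)*ln(C_cathode/C_anode)
RT/nF = 8.314*300/(4*96485) = 0.00646266 V
ln(6.8/1.57) = 1.46585
E = 0.00646266 * 1.46585 = 0.00947 V

0.00947 V


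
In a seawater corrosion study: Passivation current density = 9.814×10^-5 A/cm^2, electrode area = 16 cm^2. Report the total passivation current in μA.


I = i_pass * A, then convert A → μA (×10^6)
I = 9.814×10^-5 * 16 * 10^6 = 1570.24 μA

1570.24 μA


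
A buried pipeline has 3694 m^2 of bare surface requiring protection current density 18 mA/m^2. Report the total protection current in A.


I = area * current density, then convert mA → A (÷1000)
I = 3694 * 18 / 1000 = 66.49 A

66.49 A


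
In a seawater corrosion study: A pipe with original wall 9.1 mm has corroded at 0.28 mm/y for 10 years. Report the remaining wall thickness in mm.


Remaining wall = original − CR × time
t = 9.1 − 0.28*10 = 9.1 − 2.8 = 6.3 mm

6.3 mm


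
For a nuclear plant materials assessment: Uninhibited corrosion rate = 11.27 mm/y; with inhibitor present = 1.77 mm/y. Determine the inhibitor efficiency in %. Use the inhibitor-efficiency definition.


Apply the inhibitor-efficiency definition: IE = (CR_blank − CR_inh)/CR_blank × 100
IE = (11.27 − 1.77) / 11.27 × 100
IE = 9.5 / 11.27 × 100 = 84.3 %

84.3 %


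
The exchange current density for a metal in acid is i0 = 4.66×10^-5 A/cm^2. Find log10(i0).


i0 = 4.66×10^-5 A/cm^2
log10(i0) = -4.332

-4.332


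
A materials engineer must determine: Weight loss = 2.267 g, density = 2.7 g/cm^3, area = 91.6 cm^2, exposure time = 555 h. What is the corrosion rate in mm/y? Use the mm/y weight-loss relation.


Apply the mm/y weight-loss relation: CR = 87600 * W / (D * A * T)
Numerator: 87600 * 2.267 = 198589.2
Denominator: 2.7 * 91.6 * 555 = 137262.6
CR = 198589.2 / 137262.6 = 1.446783 mm/y

1.446783 mm/y


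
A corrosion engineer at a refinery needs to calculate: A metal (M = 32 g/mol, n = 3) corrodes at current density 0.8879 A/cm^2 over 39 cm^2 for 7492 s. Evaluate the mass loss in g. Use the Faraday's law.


Apply Faraday's law: m = i*A*t*M / (n*F)
Total charge passed Q = i*A*t = 0.8879*39*7492 = 259433.7252 C
m = Q*M/(n*F) = 259433.7252*32/(3*96485) = 28.681 g

28.681 g


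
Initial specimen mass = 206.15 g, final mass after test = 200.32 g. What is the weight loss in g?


Weight loss = initial − final
WL = 206.15 − 200.32 = 5.83 g

5.83 g


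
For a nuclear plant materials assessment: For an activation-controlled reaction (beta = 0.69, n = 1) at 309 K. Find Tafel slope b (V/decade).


Apply the Tafel slope relation: b = 2.303*R*T/(beta*n*F)
Numerator: 2.303 * 8.314 * 309 = 5916.47
Denominator: 0.69 * 1 * 96485 = 66574.65
b = 5916.47 / 66574.65 = 0.089 V/decade

0.089 V/decade


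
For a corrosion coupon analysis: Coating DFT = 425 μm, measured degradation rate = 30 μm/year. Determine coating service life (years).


Service life = thickness / degradation rate
Life = 425 / 30 = 14.2 years

14.2 years


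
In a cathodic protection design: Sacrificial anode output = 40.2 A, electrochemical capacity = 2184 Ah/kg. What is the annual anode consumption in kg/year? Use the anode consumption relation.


Annual consumption = current * hours per year / capacity
Rate = 40.2 * 8760 / 2184 = 161.2 kg/year

161.2 kg/year


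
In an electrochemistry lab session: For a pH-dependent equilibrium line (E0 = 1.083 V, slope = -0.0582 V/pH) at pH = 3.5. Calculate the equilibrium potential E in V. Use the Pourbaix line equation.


Apply the Pourbaix line equation: E = E0 + slope*pH
E = 1.083 + (-0.0582)*3.5 = 1.083 + (-0.2037) = 0.8793 V
Rounded to 3 decimal places: E = 0.879 V

0.879 V


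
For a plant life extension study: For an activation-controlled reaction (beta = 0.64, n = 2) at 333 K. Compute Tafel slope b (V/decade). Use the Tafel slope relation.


Apply the Tafel slope relation: b = 2.303*R*T/(beta*n*F)
Numerator: 2.303 * 8.314 * 333 = 6376.0
Denominator: 0.64 * 2 * 96485 = 123500.8
b = 6376.0 / 123500.8 = 0.0516 V/decade

0.0516 V/decade


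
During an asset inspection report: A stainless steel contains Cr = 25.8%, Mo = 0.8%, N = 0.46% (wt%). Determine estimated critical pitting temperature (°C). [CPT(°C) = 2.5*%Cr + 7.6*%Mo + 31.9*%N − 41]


Apply the ASTM G48 empirical CPT estimate: CPT(°C) = 2.5*%Cr + 7.6*%Mo + 31.9*%N − 41
2.5*25.8 = 64.5; 7.6*0.8 = 6.08; 31.9*0.46 = 14.674
CPT = 64.5 + 6.08 + 14.674 − 41 = 44.254 °C
Rounded to 0.1 °C: CPT ≈ 44.3 °C

44.3 °C


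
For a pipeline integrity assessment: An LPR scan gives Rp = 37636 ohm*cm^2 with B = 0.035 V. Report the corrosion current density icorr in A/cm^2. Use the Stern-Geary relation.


Apply the Stern-Geary relation: icorr = B / Rp
icorr = 0.035 / 37636 = 9.3×10^-7 A/cm^2

9.3×10^-7 A/cm^2


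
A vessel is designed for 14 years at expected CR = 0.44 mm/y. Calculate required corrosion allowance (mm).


Corrosion allowance = CR × design life
CA = 0.44 * 14 = 6.16 mm

6.16 mm


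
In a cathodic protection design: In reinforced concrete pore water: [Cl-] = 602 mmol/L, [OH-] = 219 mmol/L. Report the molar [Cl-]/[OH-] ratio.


Threshold parameter = [Cl-] / [OH-] (molar basis; both in mmol/L, so units cancel)
Ratio = 602 / 219 = 2.75

2.75


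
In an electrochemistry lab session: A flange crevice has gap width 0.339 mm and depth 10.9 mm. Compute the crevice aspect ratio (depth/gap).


Aspect ratio = depth / gap
Ratio = 10.9 / 0.339 = 32.2

32.2


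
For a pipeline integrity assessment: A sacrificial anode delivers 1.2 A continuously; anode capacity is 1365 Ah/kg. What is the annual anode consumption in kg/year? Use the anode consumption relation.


Annual consumption = current * hours per year / capacity
Rate = 1.2 * 8760 / 1365 = 7.7 kg/year

7.7 kg/year


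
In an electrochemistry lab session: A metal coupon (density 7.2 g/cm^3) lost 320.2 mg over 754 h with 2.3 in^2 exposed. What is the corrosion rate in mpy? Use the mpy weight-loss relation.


Apply the mpy weight-loss relation: CR = 534 * W / (D * A * T)
Numerator: 534 * 320.2 = 170986.8
Denominator: 7.2 * 2.3 * 754 = 12486.24
CR = 170986.8 / 12486.24 = 13.694 mpy

13.694 mpy


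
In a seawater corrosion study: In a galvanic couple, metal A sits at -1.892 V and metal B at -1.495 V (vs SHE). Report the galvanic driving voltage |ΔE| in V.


Driving voltage is the absolute potential difference.
|ΔE| = |-1.892 − (-1.495)| = 0.397 V

0.397 V


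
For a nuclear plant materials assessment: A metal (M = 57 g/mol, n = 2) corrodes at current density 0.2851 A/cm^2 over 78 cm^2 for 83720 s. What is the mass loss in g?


Apply Faraday's law: m = i*A*t*M / (n*F)
Total charge passed Q = i*A*t = 0.2851*78*83720 = 1861748.616 C
m = Q*M/(n*F) = 1861748.616*57/(2*96485) = 549.928 g

549.928 g


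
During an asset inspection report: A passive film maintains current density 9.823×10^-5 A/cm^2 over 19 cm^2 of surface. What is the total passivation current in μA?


I = i_pass * A, then convert A → μA (×10^6)
I = 9.823×10^-5 * 19 * 10^6 = 1866.37 μA

1866.37 μA


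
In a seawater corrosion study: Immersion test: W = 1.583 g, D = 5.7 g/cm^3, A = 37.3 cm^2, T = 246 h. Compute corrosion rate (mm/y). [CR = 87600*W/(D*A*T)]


Apply the mm/y weight-loss relation: CR = 87600 * W / (D * A * T)
Numerator: 87600 * 1.583 = 138670.8
Denominator: 5.7 * 37.3 * 246 = 52302.06
CR = 138670.8 / 52302.06 = 2.651345 mm/y

2.651345 mm/y


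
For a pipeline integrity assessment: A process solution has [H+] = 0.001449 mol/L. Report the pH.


pH = −log10[H+]
pH = −log10(0.001449) = 2.84

2.84


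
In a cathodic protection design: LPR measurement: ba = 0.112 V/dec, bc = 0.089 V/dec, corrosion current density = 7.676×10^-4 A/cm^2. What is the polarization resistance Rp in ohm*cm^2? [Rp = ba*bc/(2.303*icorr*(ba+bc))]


Apply the Stern-Geary equation: Rp = ba*bc / (2.303*icorr*(ba+bc))
ba*bc = 0.112*0.089 = 0.009968
ba+bc = 0.201; 2.303*icorr*(ba+bc) = 2.303*7.676×10^-4*0.201 = 3.5532434×10^-4
Rp = 0.009968 / 3.5532434×10^-4 = 28.05 ohm*cm^2

28.05 ohm*cm^2


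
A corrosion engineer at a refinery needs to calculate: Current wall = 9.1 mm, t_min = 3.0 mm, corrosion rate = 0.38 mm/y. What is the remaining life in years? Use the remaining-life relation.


Apply the remaining-life relation: RL = (t_current − t_min) / CR
RL = (9.1 − 3.0) / 0.38 = 6.1 / 0.38 = 16.1 years

16.1 years


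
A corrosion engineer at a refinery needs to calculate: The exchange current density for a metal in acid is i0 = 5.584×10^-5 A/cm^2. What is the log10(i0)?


i0 = 5.584×10^-5 A/cm^2
log10(i0) = -4.253

-4.253


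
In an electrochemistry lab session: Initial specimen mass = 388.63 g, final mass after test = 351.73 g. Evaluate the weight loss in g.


Weight loss = initial − final
WL = 388.63 − 351.73 = 36.9 g

36.9 g


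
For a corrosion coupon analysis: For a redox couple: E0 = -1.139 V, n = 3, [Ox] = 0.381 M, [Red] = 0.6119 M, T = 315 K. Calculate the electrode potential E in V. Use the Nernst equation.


Apply the Nernst equation: E = E0 + (RT/nF)*ln([Ox]/[Red])
Step 1: RT/nF = 8.314*315/(3*96485) = 0.00904773 V
Step 2: [Ox]/[Red] = 0.381/0.6119 = 0.622651
Step 3: ln(0.622651) = -0.473769
Step 4: correction = 0.00904773 * -0.473769 = -0.0043 V
E = -1.139 + -0.0043 = -1.1433 V

-1.1433 V


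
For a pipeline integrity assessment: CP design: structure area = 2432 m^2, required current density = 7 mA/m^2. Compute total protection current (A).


I = area * current density, then convert mA → A (÷1000)
I = 2432 * 7 / 1000 = 17.02 A

17.02 A


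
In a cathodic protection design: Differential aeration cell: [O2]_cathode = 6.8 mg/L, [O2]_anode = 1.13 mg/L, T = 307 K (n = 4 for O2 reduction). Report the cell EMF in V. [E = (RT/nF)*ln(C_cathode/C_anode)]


Apply the Nernst concentration-cell relation: E = (RT/nF)*ln(C_cathode/C_anode)
RT/nF = 8.314*307/(4*96485) = 0.00661346 V
ln(6.8/1.13) = 1.7947
E = 0.00661346 * 1.7947 = 0.01187 V

0.01187 V


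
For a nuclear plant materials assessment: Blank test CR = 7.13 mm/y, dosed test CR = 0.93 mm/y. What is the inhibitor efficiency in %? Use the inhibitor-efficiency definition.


Apply the inhibitor-efficiency definition: IE = (CR_blank − CR_inh)/CR_blank × 100
IE = (7.13 − 0.93) / 7.13 × 100
IE = 6.2 / 7.13 × 100 = 87.0 %

87.0 %


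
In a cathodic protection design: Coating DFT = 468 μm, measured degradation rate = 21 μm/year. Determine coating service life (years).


Service life = thickness / degradation rate
Life = 468 / 21 = 22.3 years

22.3 years


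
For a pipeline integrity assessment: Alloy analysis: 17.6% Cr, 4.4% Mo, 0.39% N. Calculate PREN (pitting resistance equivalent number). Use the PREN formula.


Apply the PREN formula: PREN = Cr + 3.3*Mo + 16*N
PREN = 17.6 + 3.3*4.4 + 16*0.39
PREN = 17.6 + 14.52 + 6.24 = 38.36

38.36


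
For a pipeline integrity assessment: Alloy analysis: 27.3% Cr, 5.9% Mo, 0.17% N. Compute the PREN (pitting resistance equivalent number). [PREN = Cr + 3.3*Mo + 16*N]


Apply the PREN formula: PREN = Cr + 3.3*Mo + 16*N
PREN = 27.3 + 3.3*5.9 + 16*0.17
PREN = 27.3 + 19.47 + 2.72 = 49.49

49.49


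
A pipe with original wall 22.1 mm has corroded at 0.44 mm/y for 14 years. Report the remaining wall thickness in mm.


Remaining wall = original − CR × time
t = 22.1 − 0.44*14 = 22.1 − 6.16 = 15.94 mm

15.94 mm


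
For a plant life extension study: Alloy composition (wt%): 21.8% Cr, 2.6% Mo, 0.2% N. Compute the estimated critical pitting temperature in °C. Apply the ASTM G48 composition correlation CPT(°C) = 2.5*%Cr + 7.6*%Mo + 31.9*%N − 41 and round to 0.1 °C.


Apply the ASTM G48 empirical CPT estimate: CPT(°C) = 2.5*%Cr + 7.6*%Mo + 31.9*%N − 41
2.5*21.8 = 54.5; 7.6*2.6 = 19.76; 31.9*0.2 = 6.38
CPT = 54.5 + 19.76 + 6.38 − 41 = 39.64 °C
Rounded to 0.1 °C: CPT ≈ 39.6 °C

39.6 °C


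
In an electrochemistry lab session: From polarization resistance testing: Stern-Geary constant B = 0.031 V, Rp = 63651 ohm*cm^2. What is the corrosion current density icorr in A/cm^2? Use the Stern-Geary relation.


Apply the Stern-Geary relation: icorr = B / Rp
icorr = 0.031 / 63651 = 4.87×10^-7 A/cm^2

4.87×10^-7 A/cm^2


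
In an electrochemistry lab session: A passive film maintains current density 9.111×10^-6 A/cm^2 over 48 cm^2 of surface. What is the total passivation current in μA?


I = i_pass * A, then convert A → μA (×10^6)
I = 9.111×10^-6 * 48 * 10^6 = 437.33 μA

437.33 μA


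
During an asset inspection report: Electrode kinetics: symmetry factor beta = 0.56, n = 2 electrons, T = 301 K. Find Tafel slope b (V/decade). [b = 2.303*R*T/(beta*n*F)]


Apply the Tafel slope relation: b = 2.303*R*T/(beta*n*F)
Numerator: 2.303 * 8.314 * 301 = 5763.29
Denominator: 0.56 * 2 * 96485 = 108063.2
b = 5763.29 / 108063.2 = 0.053 V/decade

0.053 V/decade


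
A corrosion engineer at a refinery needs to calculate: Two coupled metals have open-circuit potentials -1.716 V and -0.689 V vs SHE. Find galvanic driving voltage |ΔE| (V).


Driving voltage is the absolute potential difference.
|ΔE| = |-1.716 − (-0.689)| = 1.027 V

1.027 V


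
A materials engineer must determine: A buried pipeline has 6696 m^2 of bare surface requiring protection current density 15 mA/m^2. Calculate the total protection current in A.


I = area * current density, then convert mA → A (÷1000)
I = 6696 * 15 / 1000 = 100.44 A

100.44 A


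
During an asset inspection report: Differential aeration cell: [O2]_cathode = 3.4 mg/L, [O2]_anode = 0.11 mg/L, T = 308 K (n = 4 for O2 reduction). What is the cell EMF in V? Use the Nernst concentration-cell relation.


Apply the Nernst concentration-cell relation: E = (RT/nF)*ln(C_cathode/C_anode)
RT/nF = 8.314*308/(4*96485) = 0.006635 V
ln(3.4/0.11) = 3.43105
E = 0.006635 * 3.43105 = 0.02277 V

0.02277 V


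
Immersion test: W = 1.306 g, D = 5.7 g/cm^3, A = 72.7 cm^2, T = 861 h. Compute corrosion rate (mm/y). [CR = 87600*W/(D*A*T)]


Apply the mm/y weight-loss relation: CR = 87600 * W / (D * A * T)
Numerator: 87600 * 1.306 = 114405.6
Denominator: 5.7 * 72.7 * 861 = 356789.79
CR = 114405.6 / 356789.79 = 0.32065 mm/y

0.32065 mm/y


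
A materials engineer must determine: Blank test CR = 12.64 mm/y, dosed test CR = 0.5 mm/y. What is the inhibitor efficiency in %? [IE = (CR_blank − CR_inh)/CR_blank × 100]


Apply the inhibitor-efficiency definition: IE = (CR_blank − CR_inh)/CR_blank × 100
IE = (12.64 − 0.5) / 12.64 × 100
IE = 12.14 / 12.64 × 100 = 96.0 %

96.0 %


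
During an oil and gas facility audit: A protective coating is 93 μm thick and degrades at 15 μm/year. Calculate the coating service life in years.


Service life = thickness / degradation rate
Life = 93 / 15 = 6.2 years

6.2 years


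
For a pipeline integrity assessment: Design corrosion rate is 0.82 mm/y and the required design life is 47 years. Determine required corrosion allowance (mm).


Corrosion allowance = CR × design life
CA = 0.82 * 47 = 38.54 mm

38.54 mm


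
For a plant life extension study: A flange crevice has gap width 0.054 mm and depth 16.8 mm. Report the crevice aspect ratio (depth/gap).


Aspect ratio = depth / gap
Ratio = 16.8 / 0.054 = 311.1

311.1


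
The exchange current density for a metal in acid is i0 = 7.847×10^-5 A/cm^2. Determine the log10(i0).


i0 = 7.847×10^-5 A/cm^2
log10(i0) = -4.105

-4.105


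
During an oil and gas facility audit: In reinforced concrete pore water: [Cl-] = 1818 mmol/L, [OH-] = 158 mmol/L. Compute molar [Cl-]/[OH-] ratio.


Threshold parameter = [Cl-] / [OH-] (molar basis; both in mmol/L, so units cancel)
Ratio = 1818 / 158 = 11.51

11.51


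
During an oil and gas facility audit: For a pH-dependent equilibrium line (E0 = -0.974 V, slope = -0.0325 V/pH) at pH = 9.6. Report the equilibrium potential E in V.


Apply the Pourbaix line equation: E = E0 + slope*pH
E = -0.974 + (-0.0325)*9.6 = -0.974 + (-0.312) = -1.286 V
Rounded to 4 decimal places: E = -1.2860 V

-1.2860 V


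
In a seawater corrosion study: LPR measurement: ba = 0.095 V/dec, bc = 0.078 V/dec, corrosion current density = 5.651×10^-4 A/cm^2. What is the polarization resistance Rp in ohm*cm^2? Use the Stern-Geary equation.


Apply the Stern-Geary equation: Rp = ba*bc / (2.303*icorr*(ba+bc))
ba*bc = 0.095*0.078 = 0.00741
ba+bc = 0.173; 2.303*icorr*(ba+bc) = 2.303*5.651×10^-4*0.173 = 2.2514658×10^-4
Rp = 0.00741 / 2.2514658×10^-4 = 32.91 ohm*cm^2

32.91 ohm*cm^2


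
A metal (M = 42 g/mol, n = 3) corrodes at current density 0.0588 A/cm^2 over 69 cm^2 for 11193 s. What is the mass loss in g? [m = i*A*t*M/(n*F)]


Apply Faraday's law: m = i*A*t*M / (n*F)
Total charge passed Q = i*A*t = 0.0588*69*11193 = 45412.2396 C
m = Q*M/(n*F) = 45412.2396*42/(3*96485) = 6.58933 g

6.58933 g


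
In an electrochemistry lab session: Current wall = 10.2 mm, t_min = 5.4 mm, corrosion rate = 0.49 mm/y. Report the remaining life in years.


Apply the remaining-life relation: RL = (t_current − t_min) / CR
RL = (10.2 − 5.4) / 0.49 = 4.8 / 0.49 = 9.8 years

9.8 years


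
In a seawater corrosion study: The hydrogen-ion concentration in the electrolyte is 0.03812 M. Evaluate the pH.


pH = −log10[H+]
pH = −log10(0.03812) = 1.42

1.42


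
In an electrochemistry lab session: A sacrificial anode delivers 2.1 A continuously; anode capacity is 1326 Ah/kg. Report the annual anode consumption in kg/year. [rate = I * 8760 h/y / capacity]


Annual consumption = current * hours per year / capacity
Rate = 2.1 * 8760 / 1326 = 13.9 kg/year

13.9 kg/year


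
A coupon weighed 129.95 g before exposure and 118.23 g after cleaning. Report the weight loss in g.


Weight loss = initial − final
WL = 129.95 − 118.23 = 11.72 g

11.72 g


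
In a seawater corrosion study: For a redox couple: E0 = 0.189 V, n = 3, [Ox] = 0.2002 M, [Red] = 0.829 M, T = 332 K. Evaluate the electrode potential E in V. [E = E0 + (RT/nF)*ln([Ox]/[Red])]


Apply the Nernst equation: E = E0 + (RT/nF)*ln([Ox]/[Red])
Step 1: RT/nF = 8.314*332/(3*96485) = 0.00953602 V
Step 2: [Ox]/[Red] = 0.2002/0.829 = 0.241496
Step 3: ln(0.241496) = -1.420902
Step 4: correction = 0.00953602 * -1.420902 = -0.014 V
E = 0.189 + -0.014 = 0.175 V

0.175 V


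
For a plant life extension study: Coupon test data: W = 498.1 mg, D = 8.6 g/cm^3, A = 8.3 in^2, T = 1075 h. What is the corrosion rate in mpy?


Apply the mpy weight-loss relation: CR = 534 * W / (D * A * T)
Numerator: 534 * 498.1 = 265985.4
Denominator: 8.6 * 8.3 * 1075 = 76733.5
CR = 265985.4 / 76733.5 = 3.46635 mpy

3.46635 mpy


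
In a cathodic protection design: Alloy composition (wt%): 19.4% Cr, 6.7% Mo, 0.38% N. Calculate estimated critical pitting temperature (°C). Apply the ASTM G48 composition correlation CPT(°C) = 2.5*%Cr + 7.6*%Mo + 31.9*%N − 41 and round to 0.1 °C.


Apply the ASTM G48 empirical CPT estimate: CPT(°C) = 2.5*%Cr + 7.6*%Mo + 31.9*%N − 41
2.5*19.4 = 48.5; 7.6*6.7 = 50.92; 31.9*0.38 = 12.122
CPT = 48.5 + 50.92 + 12.122 − 41 = 70.542 °C
Rounded to 0.1 °C: CPT ≈ 70.5 °C

70.5 °C


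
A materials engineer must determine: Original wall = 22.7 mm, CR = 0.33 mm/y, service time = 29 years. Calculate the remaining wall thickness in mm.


Remaining wall = original − CR × time
t = 22.7 − 0.33*29 = 22.7 − 9.57 = 13.13 mm

13.13 mm


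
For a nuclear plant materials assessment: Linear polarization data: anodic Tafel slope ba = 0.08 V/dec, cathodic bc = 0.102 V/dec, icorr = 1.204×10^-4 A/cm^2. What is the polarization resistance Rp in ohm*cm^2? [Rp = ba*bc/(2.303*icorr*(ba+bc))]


Apply the Stern-Geary equation: Rp = ba*bc / (2.303*icorr*(ba+bc))
ba*bc = 0.08*0.102 = 0.00816
ba+bc = 0.182; 2.303*icorr*(ba+bc) = 2.303*1.204×10^-4*0.182 = 5.0465178×10^-5
Rp = 0.00816 / 5.0465178×10^-5 = 161.7 ohm*cm^2

161.7 ohm*cm^2


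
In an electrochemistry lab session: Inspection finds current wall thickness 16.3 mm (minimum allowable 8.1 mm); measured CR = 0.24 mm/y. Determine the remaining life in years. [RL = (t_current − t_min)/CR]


Apply the remaining-life relation: RL = (t_current − t_min) / CR
RL = (16.3 − 8.1) / 0.24 = 8.2 / 0.24 = 34.2 years

34.2 years


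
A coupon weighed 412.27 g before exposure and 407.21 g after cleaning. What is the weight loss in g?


Weight loss = initial − final
WL = 412.27 − 407.21 = 5.06 g

5.06 g


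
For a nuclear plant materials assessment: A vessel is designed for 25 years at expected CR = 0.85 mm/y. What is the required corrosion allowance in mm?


Corrosion allowance = CR × design life
CA = 0.85 * 25 = 21.25 mm

21.25 mm


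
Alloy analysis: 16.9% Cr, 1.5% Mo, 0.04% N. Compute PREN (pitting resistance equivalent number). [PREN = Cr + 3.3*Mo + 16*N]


Apply the PREN formula: PREN = Cr + 3.3*Mo + 16*N
PREN = 16.9 + 3.3*1.5 + 16*0.04
PREN = 16.9 + 4.95 + 0.64 = 22.49

22.49


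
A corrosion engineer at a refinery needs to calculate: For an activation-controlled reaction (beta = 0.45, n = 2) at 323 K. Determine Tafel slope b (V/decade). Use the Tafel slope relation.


Apply the Tafel slope relation: b = 2.303*R*T/(beta*n*F)
Numerator: 2.303 * 8.314 * 323 = 6184.53
Denominator: 0.45 * 2 * 96485 = 86836.5
b = 6184.53 / 86836.5 = 0.0712 V/decade

0.0712 V/decade


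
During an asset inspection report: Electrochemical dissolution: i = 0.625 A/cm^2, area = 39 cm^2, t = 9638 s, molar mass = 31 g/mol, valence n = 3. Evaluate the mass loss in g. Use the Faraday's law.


Apply Faraday's law: m = i*A*t*M / (n*F)
Total charge passed Q = i*A*t = 0.625*39*9638 = 234926.25 C
m = Q*M/(n*F) = 234926.25*31/(3*96485) = 25.1601 g

25.1601 g


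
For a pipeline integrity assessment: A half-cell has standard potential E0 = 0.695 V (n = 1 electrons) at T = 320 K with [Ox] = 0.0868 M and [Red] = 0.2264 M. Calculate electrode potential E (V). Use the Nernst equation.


Apply the Nernst equation: E = E0 + (RT/nF)*ln([Ox]/[Red])
Step 1: RT/nF = 8.314*320/(1*96485) = 0.02757403 V
Step 2: [Ox]/[Red] = 0.0868/0.2264 = 0.383392
Step 3: ln(0.383392) = -0.958697
Step 4: correction = 0.02757403 * -0.958697 = -0.0264 V
E = 0.695 + -0.0264 = 0.6686 V

0.6686 V


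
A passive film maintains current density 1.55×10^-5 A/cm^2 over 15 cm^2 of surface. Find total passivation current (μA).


I = i_pass * A, then convert A → μA (×10^6)
I = 1.55×10^-5 * 15 * 10^6 = 232.5 μA

232.5 μA


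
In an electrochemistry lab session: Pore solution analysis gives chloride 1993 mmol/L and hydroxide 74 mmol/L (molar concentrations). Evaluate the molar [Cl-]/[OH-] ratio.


Threshold parameter = [Cl-] / [OH-] (molar basis; both in mmol/L, so units cancel)
Ratio = 1993 / 74 = 26.93

26.93


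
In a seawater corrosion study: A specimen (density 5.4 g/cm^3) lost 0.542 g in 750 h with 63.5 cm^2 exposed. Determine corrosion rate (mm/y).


Apply the mm/y weight-loss relation: CR = 87600 * W / (D * A * T)
Numerator: 87600 * 0.542 = 47479.2
Denominator: 5.4 * 63.5 * 750 = 257175.0
CR = 47479.2 / 257175.0 = 0.184618 mm/y

0.184618 mm/y


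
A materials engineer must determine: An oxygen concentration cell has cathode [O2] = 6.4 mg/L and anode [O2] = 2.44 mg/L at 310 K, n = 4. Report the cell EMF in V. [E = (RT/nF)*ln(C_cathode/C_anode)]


Apply the Nernst concentration-cell relation: E = (RT/nF)*ln(C_cathode/C_anode)
RT/nF = 8.314*310/(4*96485) = 0.00667808 V
ln(6.4/2.44) = 0.9643
E = 0.00667808 * 0.9643 = 0.00644 V

0.00644 V


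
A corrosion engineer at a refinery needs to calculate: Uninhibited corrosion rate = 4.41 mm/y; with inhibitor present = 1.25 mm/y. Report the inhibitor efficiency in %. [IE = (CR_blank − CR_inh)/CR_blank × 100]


Apply the inhibitor-efficiency definition: IE = (CR_blank − CR_inh)/CR_blank × 100
IE = (4.41 − 1.25) / 4.41 × 100
IE = 3.16 / 4.41 × 100 = 71.7 %

71.7 %


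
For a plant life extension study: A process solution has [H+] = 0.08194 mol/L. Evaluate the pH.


pH = −log10[H+]
pH = −log10(0.08194) = 1.09

1.09


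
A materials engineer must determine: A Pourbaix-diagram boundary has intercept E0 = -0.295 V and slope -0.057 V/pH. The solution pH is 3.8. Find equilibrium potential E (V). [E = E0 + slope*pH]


Apply the Pourbaix line equation: E = E0 + slope*pH
E = -0.295 + (-0.057)*3.8 = -0.295 + (-0.2166) = -0.5116 V
Rounded to 3 decimal places: E = -0.512 V

-0.512 V


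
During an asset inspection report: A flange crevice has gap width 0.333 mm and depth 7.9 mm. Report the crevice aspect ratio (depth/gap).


Aspect ratio = depth / gap
Ratio = 7.9 / 0.333 = 23.7

23.7


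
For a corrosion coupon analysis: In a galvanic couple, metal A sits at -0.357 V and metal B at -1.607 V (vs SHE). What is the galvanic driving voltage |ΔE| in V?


Driving voltage is the absolute potential difference.
|ΔE| = |-0.357 − (-1.607)| = 1.25 V

1.25 V


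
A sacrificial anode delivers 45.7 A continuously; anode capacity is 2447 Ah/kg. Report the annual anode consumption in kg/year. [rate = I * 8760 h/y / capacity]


Annual consumption = current * hours per year / capacity
Rate = 45.7 * 8760 / 2447 = 163.6 kg/year

163.6 kg/year


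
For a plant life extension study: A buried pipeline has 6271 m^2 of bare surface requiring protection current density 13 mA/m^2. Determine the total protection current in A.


I = area * current density, then convert mA → A (÷1000)
I = 6271 * 13 / 1000 = 81.52 A

81.52 A


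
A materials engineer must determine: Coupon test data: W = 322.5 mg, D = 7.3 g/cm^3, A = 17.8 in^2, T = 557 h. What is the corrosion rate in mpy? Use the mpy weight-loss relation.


Apply the mpy weight-loss relation: CR = 534 * W / (D * A * T)
Numerator: 534 * 322.5 = 172215.0
Denominator: 7.3 * 17.8 * 557 = 72376.58
CR = 172215.0 / 72376.58 = 2.37943 mpy

2.37943 mpy


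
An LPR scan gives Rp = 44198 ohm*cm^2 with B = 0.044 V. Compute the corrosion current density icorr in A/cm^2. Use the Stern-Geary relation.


Apply the Stern-Geary relation: icorr = B / Rp
icorr = 0.044 / 44198 = 9.955×10^-7 A/cm^2

9.955×10^-7 A/cm^2


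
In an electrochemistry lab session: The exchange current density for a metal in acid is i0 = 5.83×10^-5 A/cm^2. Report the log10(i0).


i0 = 5.83×10^-5 A/cm^2
log10(i0) = -4.234

-4.234


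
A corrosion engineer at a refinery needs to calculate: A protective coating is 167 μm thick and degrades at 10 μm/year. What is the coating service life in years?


Service life = thickness / degradation rate
Life = 167 / 10 = 16.7 years

16.7 years


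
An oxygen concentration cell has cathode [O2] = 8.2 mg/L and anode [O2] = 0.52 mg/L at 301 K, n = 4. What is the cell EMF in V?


Apply the Nernst concentration-cell relation: E = (RT/nF)*ln(C_cathode/C_anode)
RT/nF = 8.314*301/(4*96485) = 0.0064842 V
ln(8.2/0.52) = 2.75806
E = 0.0064842 * 2.75806 = 0.01788 V

0.01788 V


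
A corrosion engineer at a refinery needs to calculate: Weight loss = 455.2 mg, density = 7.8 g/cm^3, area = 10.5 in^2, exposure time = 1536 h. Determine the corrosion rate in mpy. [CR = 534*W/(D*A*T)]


Apply the mpy weight-loss relation: CR = 534 * W / (D * A * T)
Numerator: 534 * 455.2 = 243076.8
Denominator: 7.8 * 10.5 * 1536 = 125798.4
CR = 243076.8 / 125798.4 = 1.93227 mpy

1.93227 mpy


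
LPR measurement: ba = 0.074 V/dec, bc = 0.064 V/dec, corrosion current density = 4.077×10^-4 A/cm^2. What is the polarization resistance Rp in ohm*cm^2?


Apply the Stern-Geary equation: Rp = ba*bc / (2.303*icorr*(ba+bc))
ba*bc = 0.074*0.064 = 0.004736
ba+bc = 0.138; 2.303*icorr*(ba+bc) = 2.303*4.077×10^-4*0.138 = 1.2957277×10^-4
Rp = 0.004736 / 1.2957277×10^-4 = 36.6 ohm*cm^2

36.6 ohm*cm^2


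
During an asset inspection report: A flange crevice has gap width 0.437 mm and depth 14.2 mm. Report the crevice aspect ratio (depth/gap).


Aspect ratio = depth / gap
Ratio = 14.2 / 0.437 = 32.5

32.5


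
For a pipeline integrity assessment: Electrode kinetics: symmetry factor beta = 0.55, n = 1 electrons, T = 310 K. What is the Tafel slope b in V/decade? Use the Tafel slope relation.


Apply the Tafel slope relation: b = 2.303*R*T/(beta*n*F)
Numerator: 2.303 * 8.314 * 310 = 5935.61
Denominator: 0.55 * 1 * 96485 = 53066.75
b = 5935.61 / 53066.75 = 0.1119 V/decade

0.1119 V/decade


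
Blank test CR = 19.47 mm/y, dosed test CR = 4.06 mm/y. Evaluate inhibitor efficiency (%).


Apply the inhibitor-efficiency definition: IE = (CR_blank − CR_inh)/CR_blank × 100
IE = (19.47 − 4.06) / 19.47 × 100
IE = 15.41 / 19.47 × 100 = 79.1 %

79.1 %


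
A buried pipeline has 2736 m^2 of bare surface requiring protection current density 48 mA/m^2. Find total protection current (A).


I = area * current density, then convert mA → A (÷1000)
I = 2736 * 48 / 1000 = 131.33 A

131.33 A


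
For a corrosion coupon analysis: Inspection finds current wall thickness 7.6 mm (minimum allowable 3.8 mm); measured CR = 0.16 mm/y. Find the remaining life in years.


Apply the remaining-life relation: RL = (t_current − t_min) / CR
RL = (7.6 − 3.8) / 0.16 = 3.8 / 0.16 = 23.8 years

23.8 years


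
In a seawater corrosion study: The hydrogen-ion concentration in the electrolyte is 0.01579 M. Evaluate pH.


pH = −log10[H+]
pH = −log10(0.01579) = 1.8

1.8


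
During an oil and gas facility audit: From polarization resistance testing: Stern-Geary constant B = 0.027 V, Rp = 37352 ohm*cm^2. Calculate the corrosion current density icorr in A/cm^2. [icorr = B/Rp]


Apply the Stern-Geary relation: icorr = B / Rp
icorr = 0.027 / 37352 = 7.229×10^-7 A/cm^2

7.229×10^-7 A/cm^2


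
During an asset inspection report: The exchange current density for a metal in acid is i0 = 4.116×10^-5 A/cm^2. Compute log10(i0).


i0 = 4.116×10^-5 A/cm^2
log10(i0) = -4.386

-4.386


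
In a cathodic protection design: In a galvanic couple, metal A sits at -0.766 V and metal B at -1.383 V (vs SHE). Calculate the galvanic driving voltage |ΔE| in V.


Driving voltage is the absolute potential difference.
|ΔE| = |-0.766 − (-1.383)| = 0.617 V

0.617 V


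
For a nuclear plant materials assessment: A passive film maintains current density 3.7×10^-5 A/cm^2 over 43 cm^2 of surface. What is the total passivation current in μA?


I = i_pass * A, then convert A → μA (×10^6)
I = 3.7×10^-5 * 43 * 10^6 = 1591.0 μA

1591.0 μA


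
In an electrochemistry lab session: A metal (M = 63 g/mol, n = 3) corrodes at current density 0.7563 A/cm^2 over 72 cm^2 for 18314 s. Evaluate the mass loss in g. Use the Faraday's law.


Apply Faraday's law: m = i*A*t*M / (n*F)
Total charge passed Q = i*A*t = 0.7563*72*18314 = 997263.2304 C
m = Q*M/(n*F) = 997263.2304*63/(3*96485) = 217.05475 g

217.05475 g


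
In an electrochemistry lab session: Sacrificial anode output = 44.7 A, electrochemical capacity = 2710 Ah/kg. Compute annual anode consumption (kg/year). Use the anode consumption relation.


Annual consumption = current * hours per year / capacity
Rate = 44.7 * 8760 / 2710 = 144.5 kg/year

144.5 kg/year


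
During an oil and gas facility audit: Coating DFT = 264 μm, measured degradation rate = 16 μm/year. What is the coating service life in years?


Service life = thickness / degradation rate
Life = 264 / 16 = 16.5 years

16.5 years


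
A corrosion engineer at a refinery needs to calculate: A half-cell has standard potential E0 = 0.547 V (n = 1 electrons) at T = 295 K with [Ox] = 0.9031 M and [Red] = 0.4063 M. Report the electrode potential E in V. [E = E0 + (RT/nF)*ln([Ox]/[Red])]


Apply the Nernst equation: E = E0 + (RT/nF)*ln([Ox]/[Red])
Step 1: RT/nF = 8.314*295/(1*96485) = 0.02541981 V
Step 2: [Ox]/[Red] = 0.9031/0.4063 = 2.222742
Step 3: ln(2.222742) = 0.798742
Step 4: correction = 0.02541981 * 0.798742 = 0.02 V
E = 0.547 + 0.02 = 0.567 V

0.567 V


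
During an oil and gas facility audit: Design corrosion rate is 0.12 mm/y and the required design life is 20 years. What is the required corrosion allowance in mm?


Corrosion allowance = CR × design life
CA = 0.12 * 20 = 2.4 mm

2.4 mm


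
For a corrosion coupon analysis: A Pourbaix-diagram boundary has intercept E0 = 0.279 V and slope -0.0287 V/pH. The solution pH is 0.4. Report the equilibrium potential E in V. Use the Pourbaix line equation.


Apply the Pourbaix line equation: E = E0 + slope*pH
E = 0.279 + (-0.0287)*0.4 = 0.279 + (-0.01148) = 0.26752 V
Rounded to 3 decimal places: E = 0.268 V

0.268 V


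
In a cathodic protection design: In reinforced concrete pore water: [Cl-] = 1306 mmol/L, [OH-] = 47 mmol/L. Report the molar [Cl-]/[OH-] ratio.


Threshold parameter = [Cl-] / [OH-] (molar basis; both in mmol/L, so units cancel)
Ratio = 1306 / 47 = 27.79

27.79


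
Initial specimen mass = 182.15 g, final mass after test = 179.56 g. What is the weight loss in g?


Weight loss = initial − final
WL = 182.15 − 179.56 = 2.59 g

2.59 g


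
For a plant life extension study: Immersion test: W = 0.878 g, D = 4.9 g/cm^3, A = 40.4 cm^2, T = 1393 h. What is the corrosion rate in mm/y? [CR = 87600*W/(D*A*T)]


Apply the mm/y weight-loss relation: CR = 87600 * W / (D * A * T)
Numerator: 87600 * 0.878 = 76912.8
Denominator: 4.9 * 40.4 * 1393 = 275758.28
CR = 76912.8 / 275758.28 = 0.27891 mm/y

0.27891 mm/y


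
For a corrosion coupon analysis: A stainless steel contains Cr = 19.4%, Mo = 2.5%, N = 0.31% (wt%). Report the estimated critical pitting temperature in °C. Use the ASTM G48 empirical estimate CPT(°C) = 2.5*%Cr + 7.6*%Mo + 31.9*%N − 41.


Apply the ASTM G48 empirical CPT estimate: CPT(°C) = 2.5*%Cr + 7.6*%Mo + 31.9*%N − 41
2.5*19.4 = 48.5; 7.6*2.5 = 19; 31.9*0.31 = 9.889
CPT = 48.5 + 19 + 9.889 − 41 = 36.389 °C
Rounded to 0.1 °C: CPT ≈ 36.4 °C

36.4 °C


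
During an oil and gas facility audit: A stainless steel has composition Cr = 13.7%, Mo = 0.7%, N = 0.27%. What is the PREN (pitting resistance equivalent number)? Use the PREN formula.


Apply the PREN formula: PREN = Cr + 3.3*Mo + 16*N
PREN = 13.7 + 3.3*0.7 + 16*0.27
PREN = 13.7 + 2.31 + 4.32 = 20.33

20.33
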